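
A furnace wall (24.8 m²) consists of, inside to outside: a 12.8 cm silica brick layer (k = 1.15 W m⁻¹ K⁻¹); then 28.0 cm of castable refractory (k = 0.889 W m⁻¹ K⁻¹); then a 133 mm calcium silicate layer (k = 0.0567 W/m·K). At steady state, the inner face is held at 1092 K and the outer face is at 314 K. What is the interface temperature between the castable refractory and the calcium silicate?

Treat each layer as a resistance in series:
  R_silica brick = L/(kA) = 0.128/(1.15·24.8) = 0.004488 K/W
  R_castable refractory = L/(kA) = 0.280/(0.889·24.8) = 0.01270 K/W
  R_calcium silicate = L/(kA) = 0.133/(0.0567·24.8) = 0.09458 K/W
ΣR = 0.004488 + 0.01270 + 0.09458 = 0.1118 K/W
Q = ΔT/ΣR = (1092 K − 314 K)/0.1118 = 6959 W
From the inner boundary to the castable refractory/calcium silicate interface, ΣR_partial = 0.01719 K/W.
T_interface = T_in − Q·ΣR_partial = 1092 K − (6959)(0.01719) = 972 K

T = 972 K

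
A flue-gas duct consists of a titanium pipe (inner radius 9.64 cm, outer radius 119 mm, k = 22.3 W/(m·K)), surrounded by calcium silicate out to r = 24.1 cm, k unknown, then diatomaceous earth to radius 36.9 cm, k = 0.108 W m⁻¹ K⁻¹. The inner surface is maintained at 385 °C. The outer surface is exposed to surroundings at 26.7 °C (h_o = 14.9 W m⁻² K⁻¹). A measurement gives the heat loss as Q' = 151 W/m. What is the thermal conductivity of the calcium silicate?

k = 0.0655 W/m·K

ΣR = ΔT/Q' = |385 − 26.7|/151 = 2.373 m·K/W
Known resistances:
  R'_titanium = ln(0.119/0.0964)/(2πk) = 0.2106/(2π·22.3) = 0.001503 m·K/W
  R'_diatomaceous earth = ln(0.369/0.241)/(2πk) = 0.4260/(2π·0.108) = 0.6278 m·K/W
  R'_conv,out = 1/(2πr h) = 1/(2π·0.369·14.9) = 0.02895 m·K/W
R_calcium silicate = ΣR − ΣR_known = 2.373 − 0.6583 = 1.715 m·K/W
ln(r₂/r₁)/(2πk) = 1.715 ⇒ k = 0.7057/(2π·1.715) = 0.0655 W/m·K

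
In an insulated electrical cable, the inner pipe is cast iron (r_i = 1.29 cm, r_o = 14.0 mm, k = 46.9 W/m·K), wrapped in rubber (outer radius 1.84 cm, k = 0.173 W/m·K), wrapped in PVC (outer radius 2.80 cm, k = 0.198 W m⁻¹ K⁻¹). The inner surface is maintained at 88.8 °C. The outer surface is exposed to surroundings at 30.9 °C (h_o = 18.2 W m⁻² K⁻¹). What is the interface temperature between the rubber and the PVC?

Treat each layer as a resistance in series:
  R'_cast iron = ln(0.0140/0.0129)/(2πk) = 0.08183/(2π·46.9) = 2.777×10^-4 m·K/W
  R'_rubber = ln(0.0184/0.0140)/(2πk) = 0.2733/(2π·0.173) = 0.2514 m·K/W
  R'_PVC = ln(0.0280/0.0184)/(2πk) = 0.4199/(2π·0.198) = 0.3375 m·K/W
  R'_conv,out = 1/(2πr h) = 1/(2π·0.0280·18.2) = 0.3123 m·K/W
ΣR = 2.777×10^-4 + 0.2514 + 0.3375 + 0.3123 = 0.9015 m·K/W
Q' = ΔT/ΣR = (88.8 °C − 30.9 °C)/0.9015 = 64.23 W/m
From the inner boundary to the rubber/PVC interface, ΣR_partial = 0.2517 m·K/W.
T_interface = T_in − Q'·ΣR_partial = 88.8 °C − (64.23)(0.2517) = 72.6 °C

T = 72.6 °C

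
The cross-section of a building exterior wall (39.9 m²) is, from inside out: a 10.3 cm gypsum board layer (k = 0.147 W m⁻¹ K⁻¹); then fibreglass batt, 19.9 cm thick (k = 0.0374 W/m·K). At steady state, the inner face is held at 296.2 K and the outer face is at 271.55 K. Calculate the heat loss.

Q = 163 W

Series thermal resistances, inner to outer:
  R_gypsum board = L/(kA) = 0.103/(0.147·39.9) = 0.01756 K/W
  R_fibreglass batt = L/(kA) = 0.199/(0.0374·39.9) = 0.1334 K/W
ΣR = 0.01756 + 0.1334 = 0.1510 K/W
Q = ΔT/ΣR = (296.2 K − 271.55 K)/0.1510 = 163 W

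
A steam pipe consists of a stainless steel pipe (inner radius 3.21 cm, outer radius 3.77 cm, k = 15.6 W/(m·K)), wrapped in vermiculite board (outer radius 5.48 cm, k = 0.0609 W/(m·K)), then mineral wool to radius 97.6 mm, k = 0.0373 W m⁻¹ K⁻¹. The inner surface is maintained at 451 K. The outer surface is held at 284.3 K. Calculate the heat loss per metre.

Series thermal resistances, inner to outer:
  R'_stainless steel = ln(0.0377/0.0321)/(2πk) = 0.1608/(2π·15.6) = 0.001641 m·K/W
  R'_vermiculite board = ln(0.0548/0.0377)/(2πk) = 0.3740/(2π·0.0609) = 0.9775 m·K/W
  R'_mineral wool = ln(0.0976/0.0548)/(2πk) = 0.5772/(2π·0.0373) = 2.463 m·K/W
ΣR = 0.001641 + 0.9775 + 2.463 = 3.442 m·K/W
Q' = ΔT/ΣR = (451 K − 284.3 K)/3.442 = 48.4 W/m

Q' = 48.4 W/m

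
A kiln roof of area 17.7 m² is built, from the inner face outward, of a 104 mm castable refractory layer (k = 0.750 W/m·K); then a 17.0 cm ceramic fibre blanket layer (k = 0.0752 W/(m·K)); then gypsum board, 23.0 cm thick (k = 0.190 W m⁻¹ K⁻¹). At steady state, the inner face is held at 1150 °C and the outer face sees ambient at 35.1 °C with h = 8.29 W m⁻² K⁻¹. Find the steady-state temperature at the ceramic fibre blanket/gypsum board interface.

T = 433 °C

Resistance network (inner→outer):
  R_castable refractory = L/(kA) = 0.104/(0.750·17.7) = 0.007834 K/W
  R_ceramic fibre blanket = L/(kA) = 0.170/(0.0752·17.7) = 0.1277 K/W
  R_gypsum board = L/(kA) = 0.230/(0.190·17.7) = 0.06839 K/W
  R_conv,out = 1/(hA) = 1/(8.29·17.7) = 0.006815 K/W
ΣR = 0.007834 + 0.1277 + 0.06839 + 0.006815 = 0.2107 K/W
Q = ΔT/ΣR = (1150 °C − 35.1 °C)/0.2107 = 5291 W
From the inner boundary to the ceramic fibre blanket/gypsum board interface, ΣR_partial = 0.1355 K/W.
T_interface = T_in − Q·ΣR_partial = 1150 °C − (5291)(0.1355) = 433 °C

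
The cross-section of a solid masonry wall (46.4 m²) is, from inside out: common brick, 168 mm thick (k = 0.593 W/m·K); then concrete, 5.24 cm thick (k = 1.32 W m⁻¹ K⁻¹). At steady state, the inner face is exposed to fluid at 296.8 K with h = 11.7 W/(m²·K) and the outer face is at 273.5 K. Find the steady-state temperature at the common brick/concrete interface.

T = 275.76 K

Treat each layer as a resistance in series:
  R_conv,in = 1/(hA) = 1/(11.7·46.4) = 0.001842 K/W
  R_common brick = L/(kA) = 0.168/(0.593·46.4) = 0.006106 K/W
  R_concrete = L/(kA) = 0.0524/(1.32·46.4) = 8.555×10^-4 K/W
ΣR = 0.001842 + 0.006106 + 8.555×10^-4 = 0.008804 K/W
Q = ΔT/ΣR = (296.8 K − 273.5 K)/0.008804 = 2647 W
From the inner boundary to the common brick/concrete interface, ΣR_partial = 0.007948 K/W.
T_interface = T_in − Q·ΣR_partial = 296.8 K − (2647)(0.007948) = 275.76 K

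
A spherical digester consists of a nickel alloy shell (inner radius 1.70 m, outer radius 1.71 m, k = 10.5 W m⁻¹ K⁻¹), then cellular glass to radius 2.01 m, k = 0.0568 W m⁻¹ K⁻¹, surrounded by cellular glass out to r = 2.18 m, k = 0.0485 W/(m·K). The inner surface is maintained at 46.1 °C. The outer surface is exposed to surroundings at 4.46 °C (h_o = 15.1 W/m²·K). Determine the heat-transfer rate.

Treat each layer as a resistance in series:
  R_nickel alloy = (1/1.70 − 1/1.71)/(4πk) = 0.003440/(4π·10.5) = 2.607×10^-5 K/W
  R_cellular glass = (1/1.71 − 1/2.01)/(4πk) = 0.08728/(4π·0.0568) = 0.1223 K/W
  R_cellular glass = (1/2.01 − 1/2.18)/(4πk) = 0.03880/(4π·0.0485) = 0.06366 K/W
  R_conv,out = 1/(4πr²h) = 1/(4π·2.18²·15.1) = 0.001109 K/W
ΣR = 2.607×10^-5 + 0.1223 + 0.06366 + 0.001109 = 0.1871 K/W
Q = ΔT/ΣR = (46.1 °C − 4.46 °C)/0.1871 = 223 W

Q = 223 W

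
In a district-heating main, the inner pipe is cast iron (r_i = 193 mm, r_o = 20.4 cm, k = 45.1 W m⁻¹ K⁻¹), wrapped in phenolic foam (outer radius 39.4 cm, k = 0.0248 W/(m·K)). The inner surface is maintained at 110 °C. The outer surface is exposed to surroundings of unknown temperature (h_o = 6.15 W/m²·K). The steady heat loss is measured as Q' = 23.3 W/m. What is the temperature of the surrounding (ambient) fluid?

Series resistances:
  R'_cast iron = ln(0.204/0.193)/(2πk) = 0.05543/(2π·45.1) = 1.956×10^-4 m·K/W
  R'_phenolic foam = ln(0.394/0.204)/(2πk) = 0.6582/(2π·0.0248) = 4.224 m·K/W
  R'_conv,out = 1/(2πr h) = 1/(2π·0.394·6.15) = 0.06568 m·K/W
ΣR = 4.290 m·K/W
ΔT = Q'·ΣR = 23.3 × 4.290 = 99.96 K
Heat flows outward, so T_out = T_in − ΔT = 110 − 99.96 = 10.0 °C

T_out = 10.0 °C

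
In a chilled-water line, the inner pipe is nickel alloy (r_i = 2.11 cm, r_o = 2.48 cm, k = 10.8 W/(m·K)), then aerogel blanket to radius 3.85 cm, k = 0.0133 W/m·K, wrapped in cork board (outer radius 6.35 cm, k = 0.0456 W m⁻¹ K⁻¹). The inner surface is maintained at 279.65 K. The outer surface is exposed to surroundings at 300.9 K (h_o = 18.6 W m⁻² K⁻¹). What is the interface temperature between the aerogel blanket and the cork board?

Series thermal resistances, inner to outer:
  R'_nickel alloy = ln(0.0248/0.0211)/(2πk) = 0.1616/(2π·10.8) = 0.002381 m·K/W
  R'_aerogel blanket = ln(0.0385/0.0248)/(2πk) = 0.4398/(2π·0.0133) = 5.263 m·K/W
  R'_cork board = ln(0.0635/0.0385)/(2πk) = 0.5004/(2π·0.0456) = 1.746 m·K/W
  R'_conv,out = 1/(2πr h) = 1/(2π·0.0635·18.6) = 0.1348 m·K/W
ΣR = 0.002381 + 5.263 + 1.746 + 0.1348 = 7.146 m·K/W
Q' = ΔT/ΣR = (279.65 K − 300.9 K)/7.146 = -2.974 W/m
From the inner boundary to the aerogel blanket/cork board interface, ΣR_partial = 5.265 m·K/W.
T_interface = T_in − Q'·ΣR_partial = 279.65 K − (-2.974)(5.265) = 295.3 K

T = 295.3 K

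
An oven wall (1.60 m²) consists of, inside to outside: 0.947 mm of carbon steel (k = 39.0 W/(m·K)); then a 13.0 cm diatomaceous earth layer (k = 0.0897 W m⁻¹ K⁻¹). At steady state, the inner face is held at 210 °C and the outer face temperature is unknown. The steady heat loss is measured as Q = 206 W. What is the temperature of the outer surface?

T_out = 23.4 °C

Series resistances:
  R_carbon steel = L/(kA) = 9.47×10^-4/(39.0·1.60) = 1.518×10^-5 K/W
  R_diatomaceous earth = L/(kA) = 0.130/(0.0897·1.60) = 0.9058 K/W
ΣR = 0.9058 K/W
ΔT = Q·ΣR = 206 × 0.9058 = 186.6 K
Heat flows outward, so T_out = T_in − ΔT = 210 − 186.6 = 23.4 °C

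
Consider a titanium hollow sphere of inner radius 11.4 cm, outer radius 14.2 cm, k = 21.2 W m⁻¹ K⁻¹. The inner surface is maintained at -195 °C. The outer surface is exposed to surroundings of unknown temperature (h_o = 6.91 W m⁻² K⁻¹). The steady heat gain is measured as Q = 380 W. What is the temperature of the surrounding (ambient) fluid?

Series resistances:
  R_titanium = (1/0.114 − 1/0.142)/(4πk) = 1.730/(4π·21.2) = 0.006493 K/W
  R_conv,out = 1/(4πr²h) = 1/(4π·0.142²·6.91) = 0.5711 K/W
ΣR = 0.5776 K/W
ΔT = Q·ΣR = 380 × 0.5776 = 219.5 K
Heat flows inward, so T_out = T_in + ΔT = -195 + 219.5 = 24.5 °C

T_out = 24.5 °C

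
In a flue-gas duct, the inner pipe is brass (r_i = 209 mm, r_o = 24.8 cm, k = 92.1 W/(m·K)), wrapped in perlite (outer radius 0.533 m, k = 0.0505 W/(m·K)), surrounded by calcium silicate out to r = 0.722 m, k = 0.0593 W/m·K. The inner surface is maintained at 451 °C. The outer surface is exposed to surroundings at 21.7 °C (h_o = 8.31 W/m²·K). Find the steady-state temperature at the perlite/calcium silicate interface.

T = 133 °C

Series thermal resistances, inner to outer:
  R'_brass = ln(0.248/0.209)/(2πk) = 0.1711/(2π·92.1) = 2.957×10^-4 m·K/W
  R'_perlite = ln(0.533/0.248)/(2πk) = 0.7651/(2π·0.0505) = 2.411 m·K/W
  R'_calcium silicate = ln(0.722/0.533)/(2πk) = 0.3035/(2π·0.0593) = 0.8146 m·K/W
  R'_conv,out = 1/(2πr h) = 1/(2π·0.722·8.31) = 0.02653 m·K/W
ΣR = 2.957×10^-4 + 2.411 + 0.8146 + 0.02653 = 3.252 m·K/W
Q' = ΔT/ΣR = (451 °C − 21.7 °C)/3.252 = 132.0 W/m
From the inner boundary to the perlite/calcium silicate interface, ΣR_partial = 2.411 m·K/W.
T_interface = T_in − Q'·ΣR_partial = 451 °C − (132.0)(2.411) = 133 °C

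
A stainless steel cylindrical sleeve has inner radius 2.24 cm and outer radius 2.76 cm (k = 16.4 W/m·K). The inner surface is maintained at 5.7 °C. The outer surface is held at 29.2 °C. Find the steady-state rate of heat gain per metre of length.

Q' = 2πk·ΔT/ln(r₂/r₁) = 2π × 16.4 × 23.5 / ln(0.0276/0.0224) = 11600 W/m

Q' = 11.6 kW/m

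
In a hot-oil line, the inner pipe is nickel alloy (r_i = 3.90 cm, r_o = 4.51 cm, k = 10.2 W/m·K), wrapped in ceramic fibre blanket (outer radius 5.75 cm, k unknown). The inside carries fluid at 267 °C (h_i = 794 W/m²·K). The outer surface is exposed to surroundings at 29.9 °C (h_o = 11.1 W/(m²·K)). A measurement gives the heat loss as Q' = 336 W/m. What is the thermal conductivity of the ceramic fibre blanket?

k = 0.0861 W/m·K

ΣR = ΔT/Q' = |267 − 29.9|/336 = 0.7057 m·K/W
Known resistances:
  R'_conv,in = 1/(2πr h) = 1/(2π·0.0390·794) = 0.005140 m·K/W
  R'_nickel alloy = ln(0.0451/0.0390)/(2πk) = 0.1453/(2π·10.2) = 0.002267 m·K/W
  R'_conv,out = 1/(2πr h) = 1/(2π·0.0575·11.1) = 0.2494 m·K/W
R_ceramic fibre blanket = ΣR − ΣR_known = 0.7057 − 0.2568 = 0.4489 m·K/W
ln(r₂/r₁)/(2πk) = 0.4489 ⇒ k = 0.2429/(2π·0.4489) = 0.0861 W/m·K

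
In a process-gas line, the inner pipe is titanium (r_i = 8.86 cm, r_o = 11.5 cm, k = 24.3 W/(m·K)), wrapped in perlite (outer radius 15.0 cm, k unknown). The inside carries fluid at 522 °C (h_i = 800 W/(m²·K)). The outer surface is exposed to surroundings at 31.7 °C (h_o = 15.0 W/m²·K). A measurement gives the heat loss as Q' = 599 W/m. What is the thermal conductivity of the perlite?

ΣR = ΔT/Q' = |522 − 31.7|/599 = 0.8185 m·K/W
Known resistances:
  R'_conv,in = 1/(2πr h) = 1/(2π·0.0886·800) = 0.002245 m·K/W
  R'_titanium = ln(0.115/0.0886)/(2πk) = 0.2608/(2π·24.3) = 0.001708 m·K/W
  R'_conv,out = 1/(2πr h) = 1/(2π·0.150·15.0) = 0.07074 m·K/W
R_perlite = ΣR − ΣR_known = 0.8185 − 0.07469 = 0.7438 m·K/W
ln(r₂/r₁)/(2πk) = 0.7438 ⇒ k = 0.2657/(2π·0.7438) = 0.0569 W/m·K

k = 0.0569 W/m·K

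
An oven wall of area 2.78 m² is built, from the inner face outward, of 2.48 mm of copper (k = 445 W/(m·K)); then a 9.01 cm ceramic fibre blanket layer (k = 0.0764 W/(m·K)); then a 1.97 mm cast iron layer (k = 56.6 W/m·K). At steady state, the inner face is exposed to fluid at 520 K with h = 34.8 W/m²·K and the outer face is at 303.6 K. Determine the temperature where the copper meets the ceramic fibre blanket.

Series thermal resistances, inner to outer:
  R_conv,in = 1/(hA) = 1/(34.8·2.78) = 0.01034 K/W
  R_copper = L/(kA) = 0.00248/(445·2.78) = 2.005×10^-6 K/W
  R_ceramic fibre blanket = L/(kA) = 0.0901/(0.0764·2.78) = 0.4242 K/W
  R_cast iron = L/(kA) = 0.00197/(56.6·2.78) = 1.252×10^-5 K/W
ΣR = 0.01034 + 2.005×10^-6 + 0.4242 + 1.252×10^-5 = 0.4346 K/W
Q = ΔT/ΣR = (520 K − 303.6 K)/0.4346 = 497.9 W
From the inner boundary to the copper/ceramic fibre blanket interface, ΣR_partial = 0.01034 K/W.
T_interface = T_in − Q·ΣR_partial = 520 K − (497.9)(0.01034) = 515 K

T = 515 K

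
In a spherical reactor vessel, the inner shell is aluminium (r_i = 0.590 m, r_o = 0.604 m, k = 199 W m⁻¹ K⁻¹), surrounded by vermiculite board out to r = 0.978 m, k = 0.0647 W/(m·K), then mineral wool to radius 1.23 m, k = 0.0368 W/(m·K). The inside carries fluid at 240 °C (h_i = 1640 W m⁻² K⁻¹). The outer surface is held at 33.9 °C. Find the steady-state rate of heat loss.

Q = 167 W

Resistance network (inner→outer):
  R_conv,in = 1/(4πr²h) = 1/(4π·0.590²·1640) = 1.394×10^-4 K/W
  R_aluminium = (1/0.590 − 1/0.604)/(4πk) = 0.03929/(4π·199) = 1.571×10^-5 K/W
  R_vermiculite board = (1/0.604 − 1/0.978)/(4πk) = 0.6331/(4π·0.0647) = 0.7787 K/W
  R_mineral wool = (1/0.978 − 1/1.23)/(4πk) = 0.2095/(4π·0.0368) = 0.4530 K/W
ΣR = 1.394×10^-4 + 1.571×10^-5 + 0.7787 + 0.4530 = 1.232 K/W
Q = ΔT/ΣR = (240 °C − 33.9 °C)/1.232 = 167 W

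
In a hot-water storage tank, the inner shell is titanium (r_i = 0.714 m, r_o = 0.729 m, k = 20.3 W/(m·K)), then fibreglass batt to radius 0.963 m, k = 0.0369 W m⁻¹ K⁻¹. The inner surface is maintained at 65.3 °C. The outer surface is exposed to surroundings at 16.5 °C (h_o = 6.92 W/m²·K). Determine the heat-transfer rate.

Q = 66.7 W

Treat each layer as a resistance in series:
  R_titanium = (1/0.714 − 1/0.729)/(4πk) = 0.02882/(4π·20.3) = 1.130×10^-4 K/W
  R_fibreglass batt = (1/0.729 − 1/0.963)/(4πk) = 0.3333/(4π·0.0369) = 0.7188 K/W
  R_conv,out = 1/(4πr²h) = 1/(4π·0.963²·6.92) = 0.01240 K/W
ΣR = 1.130×10^-4 + 0.7188 + 0.01240 = 0.7313 K/W
Q = ΔT/ΣR = (65.3 °C − 16.5 °C)/0.7313 = 66.7 W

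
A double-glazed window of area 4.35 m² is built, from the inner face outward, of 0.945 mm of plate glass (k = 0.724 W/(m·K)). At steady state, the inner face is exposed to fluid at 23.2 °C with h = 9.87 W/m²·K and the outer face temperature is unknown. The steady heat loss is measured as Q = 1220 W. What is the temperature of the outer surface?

Series resistances:
  R_conv,in = 1/(hA) = 1/(9.87·4.35) = 0.02329 K/W
  R_plate glass = L/(kA) = 9.45×10^-4/(0.724·4.35) = 3.001×10^-4 K/W
ΣR = 0.02359 K/W
ΔT = Q·ΣR = 1220 × 0.02359 = 28.78 K
Heat flows outward, so T_out = T_in − ΔT = 23.2 − 28.78 = -5.58 °C

T_out = -5.58 °C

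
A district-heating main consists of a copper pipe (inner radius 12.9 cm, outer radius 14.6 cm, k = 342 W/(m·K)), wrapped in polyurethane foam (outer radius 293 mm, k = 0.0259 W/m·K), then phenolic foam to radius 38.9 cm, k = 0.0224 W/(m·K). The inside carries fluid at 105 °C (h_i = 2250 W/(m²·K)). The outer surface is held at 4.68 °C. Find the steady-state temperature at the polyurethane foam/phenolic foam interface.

Series thermal resistances, inner to outer:
  R'_conv,in = 1/(2πr h) = 1/(2π·0.129·2250) = 5.483×10^-4 m·K/W
  R'_copper = ln(0.146/0.129)/(2πk) = 0.1238/(2π·342) = 5.761×10^-5 m·K/W
  R'_polyurethane foam = ln(0.293/0.146)/(2πk) = 0.6966/(2π·0.0259) = 4.280 m·K/W
  R'_phenolic foam = ln(0.389/0.293)/(2πk) = 0.2834/(2π·0.0224) = 2.014 m·K/W
ΣR = 5.483×10^-4 + 5.761×10^-5 + 4.280 + 2.014 = 6.295 m·K/W
Q' = ΔT/ΣR = (105 °C − 4.68 °C)/6.295 = 15.94 W/m
From the inner boundary to the polyurethane foam/phenolic foam interface, ΣR_partial = 4.281 m·K/W.
T_interface = T_in − Q'·ΣR_partial = 105 °C − (15.94)(4.281) = 36.8 °C

T = 36.8 °C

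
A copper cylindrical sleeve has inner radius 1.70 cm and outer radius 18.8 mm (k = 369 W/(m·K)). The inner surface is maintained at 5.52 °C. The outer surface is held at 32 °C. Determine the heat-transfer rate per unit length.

Q' = 2πk·ΔT/ln(r₂/r₁) = 2π × 369 × 26.48 / ln(0.0188/0.0170) = 6.10×10^5 W/m

Q' = 6.10×10^5 W/m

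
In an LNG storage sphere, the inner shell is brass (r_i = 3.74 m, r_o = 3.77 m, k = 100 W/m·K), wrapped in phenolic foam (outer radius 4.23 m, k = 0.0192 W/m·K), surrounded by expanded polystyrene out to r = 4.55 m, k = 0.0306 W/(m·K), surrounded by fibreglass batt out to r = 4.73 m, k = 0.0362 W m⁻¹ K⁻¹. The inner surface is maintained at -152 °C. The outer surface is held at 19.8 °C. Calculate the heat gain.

Q = 948 W

Treat each layer as a resistance in series:
  R_brass = (1/3.74 − 1/3.77)/(4πk) = 0.002128/(4π·100) = 1.693×10^-6 K/W
  R_phenolic foam = (1/3.77 − 1/4.23)/(4πk) = 0.02885/(4π·0.0192) = 0.1196 K/W
  R_expanded polystyrene = (1/4.23 − 1/4.55)/(4πk) = 0.01663/(4π·0.0306) = 0.04324 K/W
  R_fibreglass batt = (1/4.55 − 1/4.73)/(4πk) = 0.008364/(4π·0.0362) = 0.01839 K/W
ΣR = 1.693×10^-6 + 0.1196 + 0.04324 + 0.01839 = 0.1812 K/W
Q = ΔT/ΣR = (-152 °C − 19.8 °C)/0.1812 = -948 W
(Negative Q ⇒ heat flows inward; heat gain = 948 W.)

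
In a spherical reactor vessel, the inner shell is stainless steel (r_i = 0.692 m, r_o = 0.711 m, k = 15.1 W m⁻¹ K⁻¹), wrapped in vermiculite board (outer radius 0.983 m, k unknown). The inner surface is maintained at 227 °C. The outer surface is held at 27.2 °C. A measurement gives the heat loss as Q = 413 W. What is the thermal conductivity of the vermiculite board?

ΣR = ΔT/Q = |227 − 27.2|/413 = 0.4838 K/W
Known resistances:
  R_stainless steel = (1/0.692 − 1/0.711)/(4πk) = 0.03862/(4π·15.1) = 2.035×10^-4 K/W
R_vermiculite board = ΣR − ΣR_known = 0.4838 − 2.035×10^-4 = 0.4836 K/W
(1/r₁−1/r₂)/(4πk) = 0.4836 ⇒ k = 0.3892/(4π·0.4836) = 0.0640 W/m·K

k = 0.0640 W/m·K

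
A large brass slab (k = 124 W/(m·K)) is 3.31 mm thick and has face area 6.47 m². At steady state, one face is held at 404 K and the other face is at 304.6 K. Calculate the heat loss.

Q = kA·ΔT/L = 124 × 6.47 × |404 K − 304.6 K| / 0.00331 = 2.41×10^7 W

Q = 2.41×10^7 W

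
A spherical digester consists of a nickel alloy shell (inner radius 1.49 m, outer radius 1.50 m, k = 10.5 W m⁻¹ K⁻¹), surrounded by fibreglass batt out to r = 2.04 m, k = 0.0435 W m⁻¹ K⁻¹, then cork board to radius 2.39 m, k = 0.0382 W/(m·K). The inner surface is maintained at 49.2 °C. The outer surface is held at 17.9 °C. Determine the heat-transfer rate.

Treat each layer as a resistance in series:
  R_nickel alloy = (1/1.49 − 1/1.50)/(4πk) = 0.004474/(4π·10.5) = 3.391×10^-5 K/W
  R_fibreglass batt = (1/1.50 − 1/2.04)/(4πk) = 0.1765/(4π·0.0435) = 0.3228 K/W
  R_cork board = (1/2.04 − 1/2.39)/(4πk) = 0.07179/(4π·0.0382) = 0.1495 K/W
ΣR = 3.391×10^-5 + 0.3228 + 0.1495 = 0.4723 K/W
Q = ΔT/ΣR = (49.2 °C − 17.9 °C)/0.4723 = 66.3 W

Q = 66.3 W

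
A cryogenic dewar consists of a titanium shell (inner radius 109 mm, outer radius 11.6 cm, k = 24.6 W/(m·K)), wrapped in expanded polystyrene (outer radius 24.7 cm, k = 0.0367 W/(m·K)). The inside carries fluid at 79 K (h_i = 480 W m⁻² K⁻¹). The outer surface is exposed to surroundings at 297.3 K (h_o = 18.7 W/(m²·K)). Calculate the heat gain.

Q = 21.8 W

Resistance network (inner→outer):
  R_conv,in = 1/(4πr²h) = 1/(4π·0.109²·480) = 0.01395 K/W
  R_titanium = (1/0.109 − 1/0.116)/(4πk) = 0.5536/(4π·24.6) = 0.001791 K/W
  R_expanded polystyrene = (1/0.116 − 1/0.247)/(4πk) = 4.572/(4π·0.0367) = 9.914 K/W
  R_conv,out = 1/(4πr²h) = 1/(4π·0.247²·18.7) = 0.06975 K/W
ΣR = 0.01395 + 0.001791 + 9.914 + 0.06975 = 9.999 K/W
Q = ΔT/ΣR = (79 K − 297.3 K)/9.999 = -21.8 W
(Negative Q ⇒ heat flows inward; heat gain = 21.8 W.)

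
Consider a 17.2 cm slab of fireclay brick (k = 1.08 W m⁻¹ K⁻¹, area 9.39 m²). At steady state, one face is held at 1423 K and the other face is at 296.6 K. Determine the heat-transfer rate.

Q = kA·ΔT/L = 1.08 × 9.39 × |1423 K − 296.6 K| / 0.172 = 66400 W

Q = 66.4 kW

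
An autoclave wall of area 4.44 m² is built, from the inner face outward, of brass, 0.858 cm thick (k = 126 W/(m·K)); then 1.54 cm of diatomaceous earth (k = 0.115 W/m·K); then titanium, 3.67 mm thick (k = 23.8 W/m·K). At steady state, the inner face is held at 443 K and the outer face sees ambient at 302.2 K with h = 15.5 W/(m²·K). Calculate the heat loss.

Treat each layer as a resistance in series:
  R_brass = L/(kA) = 0.00858/(126·4.44) = 1.534×10^-5 K/W
  R_diatomaceous earth = L/(kA) = 0.0154/(0.115·4.44) = 0.03016 K/W
  R_titanium = L/(kA) = 0.00367/(23.8·4.44) = 3.473×10^-5 K/W
  R_conv,out = 1/(hA) = 1/(15.5·4.44) = 0.01453 K/W
ΣR = 1.534×10^-5 + 0.03016 + 3.473×10^-5 + 0.01453 = 0.04474 K/W
Q = ΔT/ΣR = (443 K − 302.2 K)/0.04474 = 3150 W

Q = 3.15 kW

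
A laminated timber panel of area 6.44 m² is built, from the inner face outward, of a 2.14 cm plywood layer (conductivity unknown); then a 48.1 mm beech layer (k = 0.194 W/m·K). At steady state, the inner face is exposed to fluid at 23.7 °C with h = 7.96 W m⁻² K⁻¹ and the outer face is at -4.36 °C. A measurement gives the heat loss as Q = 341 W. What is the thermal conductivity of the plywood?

k = 0.137 W/m·K

ΣR = ΔT/Q = |23.7 − -4.36|/341 = 0.08229 K/W
Known resistances:
  R_conv,in = 1/(hA) = 1/(7.96·6.44) = 0.01951 K/W
  R_beech = L/(kA) = 0.0481/(0.194·6.44) = 0.03850 K/W
R_plywood = ΣR − ΣR_known = 0.08229 − 0.05801 = 0.02428 K/W
L/(kA) = 0.02428 ⇒ k = 0.0214/(0.02428·6.44) = 0.137 W/m·K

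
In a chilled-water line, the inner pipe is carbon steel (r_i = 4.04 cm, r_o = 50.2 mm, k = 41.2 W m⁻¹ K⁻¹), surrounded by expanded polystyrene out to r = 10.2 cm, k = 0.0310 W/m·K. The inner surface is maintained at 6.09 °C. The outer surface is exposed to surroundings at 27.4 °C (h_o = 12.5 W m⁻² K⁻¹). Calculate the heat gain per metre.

Q' = 5.66 W/m

Treat each layer as a resistance in series:
  R'_carbon steel = ln(0.0502/0.0404)/(2πk) = 0.2172/(2π·41.2) = 8.390×10^-4 m·K/W
  R'_expanded polystyrene = ln(0.102/0.0502)/(2πk) = 0.7090/(2π·0.0310) = 3.640 m·K/W
  R'_conv,out = 1/(2πr h) = 1/(2π·0.102·12.5) = 0.1248 m·K/W
ΣR = 8.390×10^-4 + 3.640 + 0.1248 = 3.766 m·K/W
Q' = ΔT/ΣR = (6.09 °C − 27.4 °C)/3.766 = -5.66 W/m
(Negative Q' ⇒ heat flows inward; heat gain = 5.66 W/m.)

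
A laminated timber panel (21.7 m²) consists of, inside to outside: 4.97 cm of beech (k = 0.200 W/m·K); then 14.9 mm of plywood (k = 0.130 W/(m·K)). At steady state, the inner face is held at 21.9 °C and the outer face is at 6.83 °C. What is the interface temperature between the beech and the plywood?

Treat each layer as a resistance in series:
  R_beech = L/(kA) = 0.0497/(0.200·21.7) = 0.01145 K/W
  R_plywood = L/(kA) = 0.0149/(0.130·21.7) = 0.005282 K/W
ΣR = 0.01145 + 0.005282 = 0.01673 K/W
Q = ΔT/ΣR = (21.9 °C − 6.83 °C)/0.01673 = 900.8 W
From the inner boundary to the beech/plywood interface, ΣR_partial = 0.01145 K/W.
T_interface = T_in − Q·ΣR_partial = 21.9 °C − (900.8)(0.01145) = 11.6 °C

T = 11.6 °C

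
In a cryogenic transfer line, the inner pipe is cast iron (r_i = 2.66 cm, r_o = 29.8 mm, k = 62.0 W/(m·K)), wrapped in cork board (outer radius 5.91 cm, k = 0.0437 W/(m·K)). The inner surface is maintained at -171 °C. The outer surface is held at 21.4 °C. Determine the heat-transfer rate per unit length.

Q' = 77.1 W/m

Resistance network (inner→outer):
  R'_cast iron = ln(0.0298/0.0266)/(2πk) = 0.1136/(2π·62.0) = 2.916×10^-4 m·K/W
  R'_cork board = ln(0.0591/0.0298)/(2πk) = 0.6847/(2π·0.0437) = 2.494 m·K/W
ΣR = 2.916×10^-4 + 2.494 = 2.494 m·K/W
Q' = ΔT/ΣR = (-171 °C − 21.4 °C)/2.494 = -77.1 W/m
(Negative Q' ⇒ heat flows inward; heat gain = 77.1 W/m.)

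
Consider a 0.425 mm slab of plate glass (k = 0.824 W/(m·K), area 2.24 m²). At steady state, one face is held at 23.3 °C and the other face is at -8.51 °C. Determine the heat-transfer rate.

Q = kA·ΔT/L = 0.824 × 2.24 × |23.3 °C − -8.51 °C| / 4.25×10^-4 = 1.38×10^5 W

Q = 1.38×10^5 W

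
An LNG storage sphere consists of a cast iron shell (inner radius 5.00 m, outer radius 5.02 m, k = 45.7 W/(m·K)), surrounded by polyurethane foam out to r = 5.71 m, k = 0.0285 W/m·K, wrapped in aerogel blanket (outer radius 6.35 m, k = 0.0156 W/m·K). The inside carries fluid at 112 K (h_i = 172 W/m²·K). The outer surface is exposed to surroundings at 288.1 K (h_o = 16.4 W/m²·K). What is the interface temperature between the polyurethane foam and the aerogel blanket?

Series thermal resistances, inner to outer:
  R_conv,in = 1/(4πr²h) = 1/(4π·5.00²·172) = 1.851×10^-5 K/W
  R_cast iron = (1/5.00 − 1/5.02)/(4πk) = 7.968×10^-4/(4π·45.7) = 1.387×10^-6 K/W
  R_polyurethane foam = (1/5.02 − 1/5.71)/(4πk) = 0.02407/(4π·0.0285) = 0.06721 K/W
  R_aerogel blanket = (1/5.71 − 1/6.35)/(4πk) = 0.01765/(4π·0.0156) = 0.09004 K/W
  R_conv,out = 1/(4πr²h) = 1/(4π·6.35²·16.4) = 1.203×10^-4 K/W
ΣR = 1.851×10^-5 + 1.387×10^-6 + 0.06721 + 0.09004 + 1.203×10^-4 = 0.1574 K/W
Q = ΔT/ΣR = (112 K − 288.1 K)/0.1574 = -1119 W
From the inner boundary to the polyurethane foam/aerogel blanket interface, ΣR_partial = 0.06723 K/W.
T_interface = T_in − Q·ΣR_partial = 112 K − (-1119)(0.06723) = 187.2 K

T = 187.2 K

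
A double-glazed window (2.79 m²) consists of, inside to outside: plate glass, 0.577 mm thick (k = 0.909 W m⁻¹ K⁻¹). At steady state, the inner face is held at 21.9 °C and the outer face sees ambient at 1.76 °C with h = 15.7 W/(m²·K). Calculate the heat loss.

Series thermal resistances, inner to outer:
  R_plate glass = L/(kA) = 5.77×10^-4/(0.909·2.79) = 2.275×10^-4 K/W
  R_conv,out = 1/(hA) = 1/(15.7·2.79) = 0.02283 K/W
ΣR = 2.275×10^-4 + 0.02283 = 0.02306 K/W
Q = ΔT/ΣR = (21.9 °C − 1.76 °C)/0.02306 = 873 W

Q = 873 W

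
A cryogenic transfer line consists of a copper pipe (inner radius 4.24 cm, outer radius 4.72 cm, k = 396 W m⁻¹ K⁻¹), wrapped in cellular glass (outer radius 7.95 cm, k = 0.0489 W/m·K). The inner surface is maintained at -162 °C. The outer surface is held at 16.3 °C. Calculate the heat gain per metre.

Q' = 105 W/m

Resistance network (inner→outer):
  R'_copper = ln(0.0472/0.0424)/(2πk) = 0.1072/(2π·396) = 4.310×10^-5 m·K/W
  R'_cellular glass = ln(0.0795/0.0472)/(2πk) = 0.5214/(2π·0.0489) = 1.697 m·K/W
ΣR = 4.310×10^-5 + 1.697 = 1.697 m·K/W
Q' = ΔT/ΣR = (-162 °C − 16.3 °C)/1.697 = -105 W/m
(Negative Q' ⇒ heat flows inward; heat gain = 105 W/m.)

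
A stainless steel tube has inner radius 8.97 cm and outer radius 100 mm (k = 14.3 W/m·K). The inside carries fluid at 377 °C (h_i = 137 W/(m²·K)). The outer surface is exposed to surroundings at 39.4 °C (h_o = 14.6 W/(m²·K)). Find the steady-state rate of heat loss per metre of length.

Series thermal resistances, inner to outer:
  R'_conv,in = 1/(2πr h) = 1/(2π·0.0897·137) = 0.01295 m·K/W
  R'_stainless steel = ln(0.100/0.0897)/(2πk) = 0.1087/(2π·14.3) = 0.001210 m·K/W
  R'_conv,out = 1/(2πr h) = 1/(2π·0.100·14.6) = 0.1090 m·K/W
ΣR = 0.01295 + 0.001210 + 0.1090 = 0.1232 m·K/W
Q' = ΔT/ΣR = (377 °C − 39.4 °C)/0.1232 = 2740 W/m

Q' = 2.74 kW/m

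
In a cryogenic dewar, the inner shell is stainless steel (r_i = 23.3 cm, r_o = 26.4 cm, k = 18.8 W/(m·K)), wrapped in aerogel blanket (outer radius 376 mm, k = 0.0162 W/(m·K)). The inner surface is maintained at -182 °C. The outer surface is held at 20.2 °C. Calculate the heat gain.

Q = 36.5 W

Series thermal resistances, inner to outer:
  R_stainless steel = (1/0.233 − 1/0.264)/(4πk) = 0.5040/(4π·18.8) = 0.002133 K/W
  R_aerogel blanket = (1/0.264 − 1/0.376)/(4πk) = 1.128/(4π·0.0162) = 5.542 K/W
ΣR = 0.002133 + 5.542 = 5.544 K/W
Q = ΔT/ΣR = (-182 °C − 20.2 °C)/5.544 = -36.5 W
(Negative Q ⇒ heat flows inward; heat gain = 36.5 W.)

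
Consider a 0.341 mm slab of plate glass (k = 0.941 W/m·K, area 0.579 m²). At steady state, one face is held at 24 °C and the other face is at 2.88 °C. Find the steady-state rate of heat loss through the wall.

Q = kA·ΔT/L = 0.941 × 0.579 × |24 °C − 2.88 °C| / 3.41×10^-4 = 33700 W

Q = 33.7 kW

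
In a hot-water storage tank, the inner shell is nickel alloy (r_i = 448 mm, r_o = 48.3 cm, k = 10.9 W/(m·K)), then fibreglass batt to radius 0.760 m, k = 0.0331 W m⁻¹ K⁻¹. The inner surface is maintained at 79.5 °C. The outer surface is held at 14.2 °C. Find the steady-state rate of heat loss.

Series thermal resistances, inner to outer:
  R_nickel alloy = (1/0.448 − 1/0.483)/(4πk) = 0.1617/(4π·10.9) = 0.001181 K/W
  R_fibreglass batt = (1/0.483 − 1/0.760)/(4πk) = 0.7546/(4π·0.0331) = 1.814 K/W
ΣR = 0.001181 + 1.814 = 1.815 K/W
Q = ΔT/ΣR = (79.5 °C − 14.2 °C)/1.815 = 36.0 W

Q = 36.0 W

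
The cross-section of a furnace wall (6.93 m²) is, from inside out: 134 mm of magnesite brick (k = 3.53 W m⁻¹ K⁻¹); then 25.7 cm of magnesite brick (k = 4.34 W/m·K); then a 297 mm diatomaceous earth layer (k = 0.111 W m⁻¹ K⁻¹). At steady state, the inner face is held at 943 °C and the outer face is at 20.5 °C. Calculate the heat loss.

Resistance network (inner→outer):
  R_magnesite brick = L/(kA) = 0.134/(3.53·6.93) = 0.005478 K/W
  R_magnesite brick = L/(kA) = 0.257/(4.34·6.93) = 0.008545 K/W
  R_diatomaceous earth = L/(kA) = 0.297/(0.111·6.93) = 0.3861 K/W
ΣR = 0.005478 + 0.008545 + 0.3861 = 0.4001 K/W
Q = ΔT/ΣR = (943 °C − 20.5 °C)/0.4001 = 2310 W

Q = 2.31 kW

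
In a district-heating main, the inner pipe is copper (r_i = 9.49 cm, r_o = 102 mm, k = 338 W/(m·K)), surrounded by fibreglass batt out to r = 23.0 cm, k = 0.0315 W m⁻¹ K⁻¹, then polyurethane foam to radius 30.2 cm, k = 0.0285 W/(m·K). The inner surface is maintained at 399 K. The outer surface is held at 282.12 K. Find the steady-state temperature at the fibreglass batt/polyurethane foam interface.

Treat each layer as a resistance in series:
  R'_copper = ln(0.102/0.0949)/(2πk) = 0.07215/(2π·338) = 3.397×10^-5 m·K/W
  R'_fibreglass batt = ln(0.230/0.102)/(2πk) = 0.8131/(2π·0.0315) = 4.108 m·K/W
  R'_polyurethane foam = ln(0.302/0.230)/(2πk) = 0.2723/(2π·0.0285) = 1.521 m·K/W
ΣR = 3.397×10^-5 + 4.108 + 1.521 = 5.629 m·K/W
Q' = ΔT/ΣR = (399 K − 282.12 K)/5.629 = 20.76 W/m
From the inner boundary to the fibreglass batt/polyurethane foam interface, ΣR_partial = 4.108 m·K/W.
T_interface = T_in − Q'·ΣR_partial = 399 K − (20.76)(4.108) = 313.7 K

T = 313.7 K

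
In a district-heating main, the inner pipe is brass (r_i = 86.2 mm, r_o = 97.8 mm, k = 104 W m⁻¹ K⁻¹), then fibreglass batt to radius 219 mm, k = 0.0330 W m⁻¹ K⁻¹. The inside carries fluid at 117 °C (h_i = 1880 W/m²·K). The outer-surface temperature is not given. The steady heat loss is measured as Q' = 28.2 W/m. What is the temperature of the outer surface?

Sum the resistances:
  R'_conv,in = 1/(2πr h) = 1/(2π·0.0862·1880) = 9.821×10^-4 m·K/W
  R'_brass = ln(0.0978/0.0862)/(2πk) = 0.1263/(2π·104) = 1.932×10^-4 m·K/W
  R'_fibreglass batt = ln(0.219/0.0978)/(2πk) = 0.8061/(2π·0.0330) = 3.888 m·K/W
ΣR = 3.889 m·K/W
ΔT = Q'·ΣR = 28.2 × 3.889 = 109.7 K
Heat flows outward, so T_out = T_in − ΔT = 117 − 109.7 = 7.3 °C

T_out = 7.3 °C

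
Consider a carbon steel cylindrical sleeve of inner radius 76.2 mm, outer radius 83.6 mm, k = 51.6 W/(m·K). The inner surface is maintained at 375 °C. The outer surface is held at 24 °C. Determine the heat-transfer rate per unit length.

Q' = 2πk·ΔT/ln(r₂/r₁) = 2π × 51.6 × 351 / ln(0.0836/0.0762) = 1.23×10^6 W/m

Q' = 1230 kW/m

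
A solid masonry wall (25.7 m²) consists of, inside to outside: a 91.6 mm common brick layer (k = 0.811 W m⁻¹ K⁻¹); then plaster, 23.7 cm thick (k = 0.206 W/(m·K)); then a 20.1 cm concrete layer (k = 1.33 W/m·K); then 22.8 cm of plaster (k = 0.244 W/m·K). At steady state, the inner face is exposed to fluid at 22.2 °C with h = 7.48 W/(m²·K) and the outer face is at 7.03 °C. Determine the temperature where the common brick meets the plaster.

T = 20.7 °C

Resistance network (inner→outer):
  R_conv,in = 1/(hA) = 1/(7.48·25.7) = 0.005202 K/W
  R_common brick = L/(kA) = 0.0916/(0.811·25.7) = 0.004395 K/W
  R_plaster = L/(kA) = 0.237/(0.206·25.7) = 0.04477 K/W
  R_concrete = L/(kA) = 0.201/(1.33·25.7) = 0.005880 K/W
  R_plaster = L/(kA) = 0.228/(0.244·25.7) = 0.03636 K/W
ΣR = 0.005202 + 0.004395 + 0.04477 + 0.005880 + 0.03636 = 0.09661 K/W
Q = ΔT/ΣR = (22.2 °C − 7.03 °C)/0.09661 = 157.0 W
From the inner boundary to the common brick/plaster interface, ΣR_partial = 0.009597 K/W.
T_interface = T_in − Q·ΣR_partial = 22.2 °C − (157.0)(0.009597) = 20.7 °C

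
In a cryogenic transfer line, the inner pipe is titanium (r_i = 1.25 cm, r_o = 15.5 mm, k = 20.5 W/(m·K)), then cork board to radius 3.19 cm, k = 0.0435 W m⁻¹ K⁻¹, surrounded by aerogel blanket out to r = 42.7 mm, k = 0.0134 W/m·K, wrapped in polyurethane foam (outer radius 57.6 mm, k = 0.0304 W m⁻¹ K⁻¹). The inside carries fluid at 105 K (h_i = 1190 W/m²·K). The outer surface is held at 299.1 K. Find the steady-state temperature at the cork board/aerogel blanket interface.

Series thermal resistances, inner to outer:
  R'_conv,in = 1/(2πr h) = 1/(2π·0.0125·1190) = 0.01070 m·K/W
  R'_titanium = ln(0.0155/0.0125)/(2πk) = 0.2151/(2π·20.5) = 0.001670 m·K/W
  R'_cork board = ln(0.0319/0.0155)/(2πk) = 0.7218/(2π·0.0435) = 2.641 m·K/W
  R'_aerogel blanket = ln(0.0427/0.0319)/(2πk) = 0.2916/(2π·0.0134) = 3.463 m·K/W
  R'_polyurethane foam = ln(0.0576/0.0427)/(2πk) = 0.2993/(2π·0.0304) = 1.567 m·K/W
ΣR = 0.01070 + 0.001670 + 2.641 + 3.463 + 1.567 = 7.683 m·K/W
Q' = ΔT/ΣR = (105 K − 299.1 K)/7.683 = -25.26 W/m
From the inner boundary to the cork board/aerogel blanket interface, ΣR_partial = 2.653 m·K/W.
T_interface = T_in − Q'·ΣR_partial = 105 K − (-25.26)(2.653) = 172 K

T = 172 K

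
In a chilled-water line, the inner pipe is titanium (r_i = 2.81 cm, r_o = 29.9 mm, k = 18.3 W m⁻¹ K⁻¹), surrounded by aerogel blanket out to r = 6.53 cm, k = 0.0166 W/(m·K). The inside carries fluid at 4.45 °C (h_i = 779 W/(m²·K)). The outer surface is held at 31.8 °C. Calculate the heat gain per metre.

Q' = 3.65 W/m

Resistance network (inner→outer):
  R'_conv,in = 1/(2πr h) = 1/(2π·0.0281·779) = 0.007271 m·K/W
  R'_titanium = ln(0.0299/0.0281)/(2πk) = 0.06209/(2π·18.3) = 5.400×10^-4 m·K/W
  R'_aerogel blanket = ln(0.0653/0.0299)/(2πk) = 0.7811/(2π·0.0166) = 7.489 m·K/W
ΣR = 0.007271 + 5.400×10^-4 + 7.489 = 7.497 m·K/W
Q' = ΔT/ΣR = (4.45 °C − 31.8 °C)/7.497 = -3.65 W/m
(Negative Q' ⇒ heat flows inward; heat gain = 3.65 W/m.)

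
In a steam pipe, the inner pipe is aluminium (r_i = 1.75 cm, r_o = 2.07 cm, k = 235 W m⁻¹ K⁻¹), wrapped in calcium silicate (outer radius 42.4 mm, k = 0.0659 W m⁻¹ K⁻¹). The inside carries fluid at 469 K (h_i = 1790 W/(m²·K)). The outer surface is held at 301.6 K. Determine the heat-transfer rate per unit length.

Q' = 96.4 W/m

Treat each layer as a resistance in series:
  R'_conv,in = 1/(2πr h) = 1/(2π·0.0175·1790) = 0.005081 m·K/W
  R'_aluminium = ln(0.0207/0.0175)/(2πk) = 0.1679/(2π·235) = 1.137×10^-4 m·K/W
  R'_calcium silicate = ln(0.0424/0.0207)/(2πk) = 0.7170/(2π·0.0659) = 1.732 m·K/W
ΣR = 0.005081 + 1.137×10^-4 + 1.732 = 1.737 m·K/W
Q' = ΔT/ΣR = (469 K − 301.6 K)/1.737 = 96.4 W/m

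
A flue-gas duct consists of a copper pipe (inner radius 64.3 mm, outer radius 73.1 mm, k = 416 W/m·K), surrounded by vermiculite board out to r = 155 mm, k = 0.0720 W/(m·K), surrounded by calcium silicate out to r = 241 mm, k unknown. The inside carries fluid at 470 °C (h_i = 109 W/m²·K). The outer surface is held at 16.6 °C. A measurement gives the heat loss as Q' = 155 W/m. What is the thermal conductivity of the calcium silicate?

ΣR = ΔT/Q' = |470 − 16.6|/155 = 2.925 m·K/W
Known resistances:
  R'_conv,in = 1/(2πr h) = 1/(2π·0.0643·109) = 0.02271 m·K/W
  R'_copper = ln(0.0731/0.0643)/(2πk) = 0.1283/(2π·416) = 4.907×10^-5 m·K/W
  R'_vermiculite board = ln(0.155/0.0731)/(2πk) = 0.7516/(2π·0.0720) = 1.661 m·K/W
R_calcium silicate = ΣR − ΣR_known = 2.925 − 1.684 = 1.241 m·K/W
ln(r₂/r₁)/(2πk) = 1.241 ⇒ k = 0.4414/(2π·1.241) = 0.0566 W/m·K

k = 0.0566 W/m·K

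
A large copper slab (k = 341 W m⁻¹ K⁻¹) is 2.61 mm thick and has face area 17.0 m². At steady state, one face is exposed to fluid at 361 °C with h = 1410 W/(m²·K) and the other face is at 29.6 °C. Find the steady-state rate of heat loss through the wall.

Series thermal resistances, inner to outer:
  R_conv,in = 1/(hA) = 1/(1410·17.0) = 4.172×10^-5 K/W
  R_copper = L/(kA) = 0.00261/(341·17.0) = 4.502×10^-7 K/W
ΣR = 4.172×10^-5 + 4.502×10^-7 = 4.217×10^-5 K/W
Q = ΔT/ΣR = (361 °C − 29.6 °C)/4.217×10^-5 = 7.86×10^6 W

Q = 7.86×10^6 W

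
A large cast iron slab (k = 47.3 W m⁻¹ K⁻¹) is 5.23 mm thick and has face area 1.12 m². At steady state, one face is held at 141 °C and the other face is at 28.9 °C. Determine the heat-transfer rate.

Q = 1140 kW

Q = kA·ΔT/L = 47.3 × 1.12 × |141 °C − 28.9 °C| / 0.00523 = 1.14×10^6 W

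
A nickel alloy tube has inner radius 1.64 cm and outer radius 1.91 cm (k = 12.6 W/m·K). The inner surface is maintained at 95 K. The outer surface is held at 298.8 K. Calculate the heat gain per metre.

Q' = 2πk·ΔT/ln(r₂/r₁) = 2π × 12.6 × 203.8 / ln(0.0191/0.0164) = 1.06×10^5 W/m

Q' = 1.06×10^5 W/m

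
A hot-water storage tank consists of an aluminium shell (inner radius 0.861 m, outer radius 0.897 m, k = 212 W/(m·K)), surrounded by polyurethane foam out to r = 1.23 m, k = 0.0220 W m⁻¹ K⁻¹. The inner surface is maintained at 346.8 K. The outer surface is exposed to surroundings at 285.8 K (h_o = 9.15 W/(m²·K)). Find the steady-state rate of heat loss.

Resistance network (inner→outer):
  R_aluminium = (1/0.861 − 1/0.897)/(4πk) = 0.04661/(4π·212) = 1.750×10^-5 K/W
  R_polyurethane foam = (1/0.897 − 1/1.23)/(4πk) = 0.3018/(4π·0.0220) = 1.092 K/W
  R_conv,out = 1/(4πr²h) = 1/(4π·1.23²·9.15) = 0.005749 K/W
ΣR = 1.750×10^-5 + 1.092 + 0.005749 = 1.098 K/W
Q = ΔT/ΣR = (346.8 K − 285.8 K)/1.098 = 55.6 W

Q = 55.6 W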